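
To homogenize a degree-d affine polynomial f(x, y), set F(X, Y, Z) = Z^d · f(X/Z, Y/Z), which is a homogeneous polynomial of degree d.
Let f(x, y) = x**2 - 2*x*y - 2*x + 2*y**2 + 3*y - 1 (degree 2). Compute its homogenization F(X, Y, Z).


F(X, Y, Z) = X**2 - 2*X*Y - 2*X*Z + 2*Y**2 + 3*Y*Z - Z**2

deg(f) = 2.
Substitute x = X/Z, y = Y/Z into f, then multiply by Z^2.
  monomial 1·x^2·y^0 ↦ 1·X^2·Y^0·Z^0.
  monomial -2·x^1·y^1 ↦ -2·X^1·Y^1·Z^0.
  monomial -2·x^1·y^0 ↦ -2·X^1·Y^0·Z^1.
  monomial 2·x^0·y^2 ↦ 2·X^0·Y^2·Z^0.
  monomial 3·x^0·y^1 ↦ 3·X^0·Y^1·Z^1.
  monomial -1·x^0·y^0 ↦ -1·X^0·Y^0·Z^2.
Collecting: F(X, Y, Z) = X**2 - 2*X*Y - 2*X*Z + 2*Y**2 + 3*Y*Z - Z**2.


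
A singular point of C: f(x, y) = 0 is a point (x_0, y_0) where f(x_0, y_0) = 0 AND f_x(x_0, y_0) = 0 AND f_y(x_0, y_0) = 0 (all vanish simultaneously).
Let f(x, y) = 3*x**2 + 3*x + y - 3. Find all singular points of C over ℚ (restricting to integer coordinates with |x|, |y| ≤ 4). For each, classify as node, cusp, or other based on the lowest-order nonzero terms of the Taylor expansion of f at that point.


No singular points in the scanned grid; C is smooth there.

Compute partial derivatives:
  f_x = 6*x + 3.
  f_y = 1.
f_y = 1 is a nonzero constant, so f_y never vanishes: no point (x, y) can satisfy f = f_x = f_y = 0. In particular no (x, y) ∈ {−4, ..., 4}² is singular; the curve is smooth.


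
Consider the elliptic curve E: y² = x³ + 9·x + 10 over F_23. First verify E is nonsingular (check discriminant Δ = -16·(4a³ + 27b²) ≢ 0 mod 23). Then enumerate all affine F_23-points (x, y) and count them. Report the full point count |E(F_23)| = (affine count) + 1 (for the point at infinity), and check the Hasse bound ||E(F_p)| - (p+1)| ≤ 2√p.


Affine points = {(2, 6), (2, 17), (3, 8), (3, 15), (4, 8), (4, 15), (6, 2), (6, 21), (7, 5), (7, 18), (12, 11), (12, 12), (13, 1), (13, 22), (15, 1), (15, 22), (16, 8), (16, 15), (17, 4), (17, 19), (18, 1), (18, 22), (19, 5), (19, 18), (20, 5), (20, 18), (22, 0)}; affine count = 27; |E(F_23)| = 28.

Discriminant check: Δ ∝ 4a³ + 27b² = 4·9³ + 27·10² = 4·729 + 27·100 ≡ 4 (mod 23). Nonzero ⇒ E is nonsingular.
For each x ∈ F_23, compute rhs = x³ + 9·x + 10 mod 23, then count y ∈ F_23 with y² ≡ rhs.
  x = 0: rhs = 10, matching y values: none (0 points).
  x = 1: rhs = 20, matching y values: none (0 points).
  x = 2: rhs = 13, matching y values: 6, 17 (2 points).
  x = 3: rhs = 18, matching y values: 8, 15 (2 points).
  x = 4: rhs = 18, matching y values: 8, 15 (2 points).
  x = 5: rhs = 19, matching y values: none (0 points).
  x = 6: rhs = 4, matching y values: 2, 21 (2 points).
  x = 7: rhs = 2, matching y values: 5, 18 (2 points).
  x = 8: rhs = 19, matching y values: none (0 points).
  x = 9: rhs = 15, matching y values: none (0 points).
  x = 10: rhs = 19, matching y values: none (0 points).
  x = 11: rhs = 14, matching y values: none (0 points).
  x = 12: rhs = 6, matching y values: 11, 12 (2 points).
  x = 13: rhs = 1, matching y values: 1, 22 (2 points).
  x = 14: rhs = 5, matching y values: none (0 points).
  x = 15: rhs = 1, matching y values: 1, 22 (2 points).
  x = 16: rhs = 18, matching y values: 8, 15 (2 points).
  x = 17: rhs = 16, matching y values: 4, 19 (2 points).
  x = 18: rhs = 1, matching y values: 1, 22 (2 points).
  x = 19: rhs = 2, matching y values: 5, 18 (2 points).
  x = 20: rhs = 2, matching y values: 5, 18 (2 points).
  x = 21: rhs = 7, matching y values: none (0 points).
  x = 22: rhs = 0, matching y values: 0 (1 points).
Total affine count: 27.
Full point count |E(F_23)| = 27 + 1 = 28.
Hasse bound: |28 − (23+1)| = |4| = 4 ≤ 2√23 ≈ 9.5917 ✓.


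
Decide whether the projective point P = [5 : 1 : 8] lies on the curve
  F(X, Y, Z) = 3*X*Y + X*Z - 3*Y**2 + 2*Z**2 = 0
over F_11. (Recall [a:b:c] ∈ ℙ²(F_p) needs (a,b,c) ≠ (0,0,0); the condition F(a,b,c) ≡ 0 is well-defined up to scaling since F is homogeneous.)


F(5,1,8) ≡ 4 (mod 11); P is NOT on the curve.

Evaluate F(5, 1, 8) term-by-term (mod 11).
  3*X*Y ↦ 3·5·1·1 = 15
  X*Z ↦ 1·5·1·8 = 40
  -3*Y**2 ↦ -3·1·1·1 = -3
  2*Z**2 ↦ 2·1·1·64 = 128
Sum: F(5, 1, 8) = (15) + (40) + (-3) + (128) = 180.
Reducing mod 11: 180 ≡ 4 (mod 11).
Since F(a, b, c) ≡ 4 ≠ 0 (mod 11), P does NOT lie on the curve.


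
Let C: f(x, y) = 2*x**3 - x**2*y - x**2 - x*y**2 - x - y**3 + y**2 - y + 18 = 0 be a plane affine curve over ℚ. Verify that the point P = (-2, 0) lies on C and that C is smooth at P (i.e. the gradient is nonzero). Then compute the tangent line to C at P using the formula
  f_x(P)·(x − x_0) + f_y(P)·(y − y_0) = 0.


Tangent line at P: 27*x - 5*y + 54 = 0.

Step 1: f(-2, 0) = 0, so P lies on C.
Step 2: partial derivatives
  f_x(x, y) = 6*x**2 - 2*x*y - 2*x - y**2 - 1, f_y(x, y) = -x**2 - 2*x*y - 3*y**2 + 2*y - 1.
  f_x(P) = 27, f_y(P) = -5 (gradient nonzero, so P is smooth).
Step 3: tangent line at P: 27·(x − -2) + -5·(y − 0) = 0.
Expanding: 27*x - 5*y + 54 = 0.


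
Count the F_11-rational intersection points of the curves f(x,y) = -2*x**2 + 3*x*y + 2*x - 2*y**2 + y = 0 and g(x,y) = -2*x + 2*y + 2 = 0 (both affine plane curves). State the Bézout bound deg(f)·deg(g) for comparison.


Common zeros: {(1, 0), (3, 2)}; count = 2; Bézout bound = 2.

deg(f) = 2, deg(g) = 1, so Bézout bound = 2.
Scan x ∈ F_11. For each x, list the y ∈ F_11 with f(x, y) ≡ 0 and those with g(x, y) ≡ 0 (mod 11); the common zeros in that column are the intersection.
  x = 0: f ≡ 0 at y ∈ {0, 6}; g ≡ 0 at y ∈ {10}; common: ∅.
  x = 1: f ≡ 0 at y ∈ {0, 2}; g ≡ 0 at y ∈ {0}; common: {0}.
  x = 2: f ≡ 0 at y ∈ ∅; g ≡ 0 at y ∈ {1}; common: ∅.
  x = 3: f ≡ 0 at y ∈ {2, 3}; g ≡ 0 at y ∈ {2}; common: {2}.
  x = 4: f ≡ 0 at y ∈ ∅; g ≡ 0 at y ∈ {3}; common: ∅.
  x = 5: f ≡ 0 at y ∈ ∅; g ≡ 0 at y ∈ {4}; common: ∅.
  x = 6: f ≡ 0 at y ∈ ∅; g ≡ 0 at y ∈ {5}; common: ∅.
  x = 7: f ≡ 0 at y ∈ ∅; g ≡ 0 at y ∈ {6}; common: ∅.
  x = 8: f ≡ 0 at y ∈ {3, 4}; g ≡ 0 at y ∈ {7}; common: ∅.
  x = 9: f ≡ 0 at y ∈ ∅; g ≡ 0 at y ∈ {8}; common: ∅.
  x = 10: f ≡ 0 at y ∈ {4, 6}; g ≡ 0 at y ∈ {9}; common: ∅.
Collecting: common zeros = {(1, 0), (3, 2)}, so the count is 2.
Comparison with the Bézout bound: 2 ≤ 2 = deg(f)·deg(g), as expected for curves with no common component (the bound is attained).


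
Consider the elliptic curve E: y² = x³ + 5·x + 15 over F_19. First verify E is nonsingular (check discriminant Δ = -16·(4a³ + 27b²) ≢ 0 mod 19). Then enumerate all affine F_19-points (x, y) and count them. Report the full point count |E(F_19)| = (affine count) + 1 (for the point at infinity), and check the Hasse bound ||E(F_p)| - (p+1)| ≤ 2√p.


Affine points = {(3, 0), (4, 2), (4, 17), (8, 4), (8, 15), (10, 1), (10, 18), (12, 6), (12, 13), (13, 4), (13, 15), (14, 6), (14, 13), (15, 8), (15, 11), (16, 7), (16, 12), (17, 4), (17, 15), (18, 3), (18, 16)}; affine count = 21; |E(F_19)| = 22.

Discriminant check: Δ ∝ 4a³ + 27b² = 4·5³ + 27·15² = 4·125 + 27·225 ≡ 1 (mod 19). Nonzero ⇒ E is nonsingular.
For each x ∈ F_19, compute rhs = x³ + 5·x + 15 mod 19, then count y ∈ F_19 with y² ≡ rhs.
  x = 0: rhs = 15, matching y values: none (0 points).
  x = 1: rhs = 2, matching y values: none (0 points).
  x = 2: rhs = 14, matching y values: none (0 points).
  x = 3: rhs = 0, matching y values: 0 (1 points).
  x = 4: rhs = 4, matching y values: 2, 17 (2 points).
  x = 5: rhs = 13, matching y values: none (0 points).
  x = 6: rhs = 14, matching y values: none (0 points).
  x = 7: rhs = 13, matching y values: none (0 points).
  x = 8: rhs = 16, matching y values: 4, 15 (2 points).
  x = 9: rhs = 10, matching y values: none (0 points).
  x = 10: rhs = 1, matching y values: 1, 18 (2 points).
  x = 11: rhs = 14, matching y values: none (0 points).
  x = 12: rhs = 17, matching y values: 6, 13 (2 points).
  x = 13: rhs = 16, matching y values: 4, 15 (2 points).
  x = 14: rhs = 17, matching y values: 6, 13 (2 points).
  x = 15: rhs = 7, matching y values: 8, 11 (2 points).
  x = 16: rhs = 11, matching y values: 7, 12 (2 points).
  x = 17: rhs = 16, matching y values: 4, 15 (2 points).
  x = 18: rhs = 9, matching y values: 3, 16 (2 points).
Total affine count: 21.
Full point count |E(F_19)| = 21 + 1 = 22.
Hasse bound: |22 − (19+1)| = |2| = 2 ≤ 2√19 ≈ 8.7178 ✓.


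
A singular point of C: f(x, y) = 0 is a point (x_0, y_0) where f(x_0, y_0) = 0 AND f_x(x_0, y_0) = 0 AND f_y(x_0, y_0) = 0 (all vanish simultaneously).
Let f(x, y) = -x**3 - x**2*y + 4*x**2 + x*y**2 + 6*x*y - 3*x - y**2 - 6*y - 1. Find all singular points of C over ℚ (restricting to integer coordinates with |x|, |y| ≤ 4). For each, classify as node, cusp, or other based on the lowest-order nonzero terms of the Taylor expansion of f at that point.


Singular points: {(2, -1)}; classification: node.

Compute partial derivatives:
  f_x = -3*x**2 - 2*x*y + 8*x + y**2 + 6*y - 3.
  f_y = -x**2 + 2*x*y + 6*x - 2*y - 6.
Scan x_0 ∈ {−4, ..., 4}. For each x_0, f_y(x_0, y) is a polynomial in y; find its integer roots y ∈ {−4, ..., 4}, then test f_x and f at those candidates.
  x = -4: f_y(-4, y) = -10*y - 46; no integer root y with |y| ≤ 4.
  x = -3: f_y(-3, y) = -8*y - 33; no integer root y with |y| ≤ 4.
  x = -2: f_y(-2, y) = -6*y - 22; no integer root y with |y| ≤ 4.
  x = -1: f_y(-1, y) = -4*y - 13; no integer root y with |y| ≤ 4.
  x = 0: f_y(0, y) = -2*y - 6; vanishes at y ∈ {-3}. (0, -3): f_x = -12 ≠ 0.
  x = 1: f_y(1, y) = -1; no integer root y with |y| ≤ 4.
  x = 2: f_y(2, y) = 2*y + 2; vanishes at y ∈ {-1}. (2, -1): f_x = 0, f = 0 — SINGULAR.
  x = 3: f_y(3, y) = 4*y + 3; no integer root y with |y| ≤ 4.
  x = 4: f_y(4, y) = 6*y + 2; no integer root y with |y| ≤ 4.
Only singular point on the grid: (2, -1).
Classify: substitute x = 2 + u, y = -1 + v and expand: f = -u**3 - u**2*v - u**2 + u*v**2 + v**2.
No constant or linear terms (consistent with a singular point). Quadratic part: -u**2 + v**2. Cubic part: -u**3 - u**2*v + u*v**2.
The quadratic part v**2 - u**2 = (v − u)(v + u) splits into two distinct linear factors, so there are two distinct tangent lines y − -1 = ±(x − 2) — this is a node (ordinary double point).
Classification: node.


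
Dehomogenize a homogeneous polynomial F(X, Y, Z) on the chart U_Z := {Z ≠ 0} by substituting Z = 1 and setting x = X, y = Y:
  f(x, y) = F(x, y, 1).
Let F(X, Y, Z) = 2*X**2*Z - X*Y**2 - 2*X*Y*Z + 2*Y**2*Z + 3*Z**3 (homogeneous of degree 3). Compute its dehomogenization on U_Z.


f(x, y) = 2*x**2 - x*y**2 - 2*x*y + 2*y**2 + 3

On U_Z we set Z = 1. Each monomial c·X^i·Y^j·Z^k in F becomes c·x^i·y^j·1^k = c·x^i·y^j.
Substituting Z = 1: F(X, Y, 1) = 2*x**2 - x*y**2 - 2*x*y + 2*y**2 + 3.
Note: deg(f) ≤ deg(F) = 3; strict inequality happens when F is divisible by Z (lost terms).


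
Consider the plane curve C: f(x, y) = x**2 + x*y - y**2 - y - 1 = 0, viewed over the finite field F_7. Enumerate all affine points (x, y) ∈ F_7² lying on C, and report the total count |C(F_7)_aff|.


Affine F_7-points: {(0, 2), (0, 4), (1, 0), (3, 4), (3, 5), (5, 2), (6, 0), (6, 5)}; count = 8.

For each of the 49 pairs (x, y) ∈ F_7², evaluate f(x, y) mod 7. Record the zeros.
  x = 0: [0↦6, 1↦4, 2↦0, 3↦1, 4↦0, 5↦4, 6↦6]  zeros at y ∈ {2, 4}
  x = 1: [0↦0, 1↦6, 2↦3, 3↦5, 4↦5, 5↦3, 6↦6]  zeros at y ∈ {0}
  x = 2: [0↦3, 1↦3, 2↦1, 3↦4, 4↦5, 5↦4, 6↦1]  zeros at y ∈ ∅
  x = 3: [0↦1, 1↦2, 2↦1, 3↦5, 4↦0, 5↦0, 6↦5]  zeros at y ∈ {4, 5}
  x = 4: [0↦1, 1↦3, 2↦3, 3↦1, 4↦4, 5↦5, 6↦4]  zeros at y ∈ ∅
  x = 5: [0↦3, 1↦6, 2↦0, 3↦6, 4↦3, 5↦5, 6↦5]  zeros at y ∈ {2}
  x = 6: [0↦0, 1↦4, 2↦6, 3↦6, 4↦4, 5↦0, 6↦1]  zeros at y ∈ {0, 5}
Collecting zeros: affine points = {(0, 2), (0, 4), (1, 0), (3, 4), (3, 5), (5, 2), (6, 0), (6, 5)}.
Total count |C(F_7)_aff| = 8.


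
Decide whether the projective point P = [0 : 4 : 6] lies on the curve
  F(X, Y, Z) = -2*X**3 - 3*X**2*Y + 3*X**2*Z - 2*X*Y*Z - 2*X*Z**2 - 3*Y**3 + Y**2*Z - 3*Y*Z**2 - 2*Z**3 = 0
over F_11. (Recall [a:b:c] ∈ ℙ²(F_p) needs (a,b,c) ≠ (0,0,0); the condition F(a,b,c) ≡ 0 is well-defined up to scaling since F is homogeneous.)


F(0,4,6) ≡ 8 (mod 11); P is NOT on the curve.

Evaluate F(0, 4, 6) term-by-term (mod 11).
  -2*X**3 ↦ -2·0·1·1 = 0
  -3*X**2*Y ↦ -3·0·4·1 = 0
  3*X**2*Z ↦ 3·0·1·6 = 0
  -2*X*Y*Z ↦ -2·0·4·6 = 0
  -2*X*Z**2 ↦ -2·0·1·36 = 0
  -3*Y**3 ↦ -3·1·64·1 = -192
  Y**2*Z ↦ 1·1·16·6 = 96
  -3*Y*Z**2 ↦ -3·1·4·36 = -432
  -2*Z**3 ↦ -2·1·1·216 = -432
Sum: F(0, 4, 6) = (0) + (0) + (0) + (0) + (0) + (-192) + (96) + (-432) + (-432) = -960.
Reducing mod 11: -960 ≡ 8 (mod 11).
Since F(a, b, c) ≡ 8 ≠ 0 (mod 11), P does NOT lie on the curve.


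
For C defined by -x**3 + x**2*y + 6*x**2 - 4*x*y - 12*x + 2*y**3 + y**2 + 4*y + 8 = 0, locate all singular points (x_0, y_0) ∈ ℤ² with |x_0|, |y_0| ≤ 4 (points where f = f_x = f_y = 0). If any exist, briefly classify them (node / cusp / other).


Singular points: {(2, 0)}; classification: cusp.

Compute partial derivatives:
  f_x = -3*x**2 + 2*x*y + 12*x - 4*y - 12.
  f_y = x**2 - 4*x + 6*y**2 + 2*y + 4.
Scan x_0 ∈ {−4, ..., 4}. For each x_0, f_y(x_0, y) is a polynomial in y; find its integer roots y ∈ {−4, ..., 4}, then test f_x and f at those candidates.
  x = -4: f_y(-4, y) = 6*y**2 + 2*y + 36; no integer root y with |y| ≤ 4.
  x = -3: f_y(-3, y) = 6*y**2 + 2*y + 25; no integer root y with |y| ≤ 4.
  x = -2: f_y(-2, y) = 6*y**2 + 2*y + 16; no integer root y with |y| ≤ 4.
  x = -1: f_y(-1, y) = 6*y**2 + 2*y + 9; no integer root y with |y| ≤ 4.
  x = 0: f_y(0, y) = 6*y**2 + 2*y + 4; no integer root y with |y| ≤ 4.
  x = 1: f_y(1, y) = 6*y**2 + 2*y + 1; no integer root y with |y| ≤ 4.
  x = 2: f_y(2, y) = 6*y**2 + 2*y; vanishes at y ∈ {0}. (2, 0): f_x = 0, f = 0 — SINGULAR.
  x = 3: f_y(3, y) = 6*y**2 + 2*y + 1; no integer root y with |y| ≤ 4.
  x = 4: f_y(4, y) = 6*y**2 + 2*y + 4; no integer root y with |y| ≤ 4.
Only singular point on the grid: (2, 0).
Classify: substitute x = 2 + u, y = 0 + v and expand: f = -u**3 + u**2*v + 2*v**3 + v**2.
No constant or linear terms (consistent with a singular point). Quadratic part: v**2. Cubic part: -u**3 + u**2*v + 2*v**3.
The quadratic part v**2 is a perfect square, so there is a single (double) tangent line v = 0, i.e. y = 0. Restricting the cubic part to that line (v = 0) leaves -u**3 ≠ 0, so f is not divisible by v and the branch is v² ≈ u**3 to lowest order — this is a cusp.
Classification: cusp.


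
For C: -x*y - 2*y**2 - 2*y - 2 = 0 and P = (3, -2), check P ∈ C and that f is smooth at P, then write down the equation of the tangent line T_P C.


Tangent line at P: 2*x + 3*y = 0.

Step 1: f(3, -2) = 0, so P lies on C.
Step 2: partial derivatives
  f_x(x, y) = -y, f_y(x, y) = -x - 4*y - 2.
  f_x(P) = 2, f_y(P) = 3 (gradient nonzero, so P is smooth).
Step 3: tangent line at P: 2·(x − 3) + 3·(y − -2) = 0.
Expanding: 2*x + 3*y = 0.


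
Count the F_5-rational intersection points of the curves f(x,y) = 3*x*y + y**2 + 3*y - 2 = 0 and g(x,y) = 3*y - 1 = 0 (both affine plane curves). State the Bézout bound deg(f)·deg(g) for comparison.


Common zeros: {(2, 2)}; count = 1; Bézout bound = 2.

deg(f) = 2, deg(g) = 1, so Bézout bound = 2.
Scan x ∈ F_5. For each x, list the y ∈ F_5 with f(x, y) ≡ 0 and those with g(x, y) ≡ 0 (mod 5); the common zeros in that column are the intersection.
  x = 0: f ≡ 0 at y ∈ ∅; g ≡ 0 at y ∈ {2}; common: ∅.
  x = 1: f ≡ 0 at y ∈ {1, 3}; g ≡ 0 at y ∈ {2}; common: ∅.
  x = 2: f ≡ 0 at y ∈ {2, 4}; g ≡ 0 at y ∈ {2}; common: {2}.
  x = 3: f ≡ 0 at y ∈ ∅; g ≡ 0 at y ∈ {2}; common: ∅.
  x = 4: f ≡ 0 at y ∈ ∅; g ≡ 0 at y ∈ {2}; common: ∅.
Collecting: common zeros = {(2, 2)}, so the count is 1.
Comparison with the Bézout bound: 1 ≤ 2 = deg(f)·deg(g), as expected for curves with no common component (the affine F_5-count falls short of the bound because intersections may lie at infinity, over extension fields, or carry multiplicity).


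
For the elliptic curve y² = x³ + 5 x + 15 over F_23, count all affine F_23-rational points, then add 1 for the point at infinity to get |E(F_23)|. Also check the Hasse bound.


Affine points = {(5, 2), (5, 21), (6, 10), (6, 13), (7, 5), (7, 18), (12, 3), (12, 20), (13, 0), (14, 0), (18, 7), (18, 16), (19, 0), (22, 3), (22, 20)}; affine count = 15; |E(F_23)| = 16.

Discriminant check: Δ ∝ 4a³ + 27b² = 4·5³ + 27·15² = 4·125 + 27·225 ≡ 20 (mod 23). Nonzero ⇒ E is nonsingular.
For each x ∈ F_23, compute rhs = x³ + 5·x + 15 mod 23, then count y ∈ F_23 with y² ≡ rhs.
  x = 0: rhs = 15, matching y values: none (0 points).
  x = 1: rhs = 21, matching y values: none (0 points).
  x = 2: rhs = 10, matching y values: none (0 points).
  x = 3: rhs = 11, matching y values: none (0 points).
  x = 4: rhs = 7, matching y values: none (0 points).
  x = 5: rhs = 4, matching y values: 2, 21 (2 points).
  x = 6: rhs = 8, matching y values: 10, 13 (2 points).
  x = 7: rhs = 2, matching y values: 5, 18 (2 points).
  x = 8: rhs = 15, matching y values: none (0 points).
  x = 9: rhs = 7, matching y values: none (0 points).
  x = 10: rhs = 7, matching y values: none (0 points).
  x = 11: rhs = 21, matching y values: none (0 points).
  x = 12: rhs = 9, matching y values: 3, 20 (2 points).
  x = 13: rhs = 0, matching y values: 0 (1 points).
  x = 14: rhs = 0, matching y values: 0 (1 points).
  x = 15: rhs = 15, matching y values: none (0 points).
  x = 16: rhs = 5, matching y values: none (0 points).
  x = 17: rhs = 22, matching y values: none (0 points).
  x = 18: rhs = 3, matching y values: 7, 16 (2 points).
  x = 19: rhs = 0, matching y values: 0 (1 points).
  x = 20: rhs = 19, matching y values: none (0 points).
  x = 21: rhs = 20, matching y values: none (0 points).
  x = 22: rhs = 9, matching y values: 3, 20 (2 points).
Total affine count: 15.
Full point count |E(F_23)| = 15 + 1 = 16.
Hasse bound: |16 − (23+1)| = |-8| = 8 ≤ 2√23 ≈ 9.5917 ✓.


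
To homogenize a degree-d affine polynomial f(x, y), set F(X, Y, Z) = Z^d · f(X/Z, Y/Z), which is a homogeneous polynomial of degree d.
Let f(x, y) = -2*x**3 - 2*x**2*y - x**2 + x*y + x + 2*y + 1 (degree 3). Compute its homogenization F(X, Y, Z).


F(X, Y, Z) = -2*X**3 - 2*X**2*Y - X**2*Z + X*Y*Z + X*Z**2 + 2*Y*Z**2 + Z**3

deg(f) = 3.
Substitute x = X/Z, y = Y/Z into f, then multiply by Z^3.
  monomial -2·x^3·y^0 ↦ -2·X^3·Y^0·Z^0.
  monomial -2·x^2·y^1 ↦ -2·X^2·Y^1·Z^0.
  monomial -1·x^2·y^0 ↦ -1·X^2·Y^0·Z^1.
  monomial 1·x^1·y^1 ↦ 1·X^1·Y^1·Z^1.
  monomial 1·x^1·y^0 ↦ 1·X^1·Y^0·Z^2.
  monomial 2·x^0·y^1 ↦ 2·X^0·Y^1·Z^2.
  monomial 1·x^0·y^0 ↦ 1·X^0·Y^0·Z^3.
Collecting: F(X, Y, Z) = -2*X**3 - 2*X**2*Y - X**2*Z + X*Y*Z + X*Z**2 + 2*Y*Z**2 + Z**3.


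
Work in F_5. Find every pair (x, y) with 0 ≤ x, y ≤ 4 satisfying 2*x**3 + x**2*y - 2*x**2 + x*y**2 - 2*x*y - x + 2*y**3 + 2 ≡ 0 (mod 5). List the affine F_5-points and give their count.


Affine F_5-points: {(0, 4), (2, 3), (3, 0), (3, 3)}; count = 4.

For each of the 25 pairs (x, y) ∈ F_5², evaluate f(x, y) mod 5. Record the zeros.
  x = 0: [0↦2, 1↦4, 2↦3, 3↦1, 4↦0]  zeros at y ∈ {4}
  x = 1: [0↦1, 1↦3, 2↦4, 3↦1, 4↦1]  zeros at y ∈ ∅
  x = 2: [0↦3, 1↦2, 2↦2, 3↦0, 4↦3]  zeros at y ∈ {3}
  x = 3: [0↦0, 1↦3, 2↦4, 3↦0, 4↦3]  zeros at y ∈ {0, 3}
  x = 4: [0↦4, 1↦3, 2↦2, 3↦3, 4↦3]  zeros at y ∈ ∅
Collecting zeros: affine points = {(0, 4), (2, 3), (3, 0), (3, 3)}.
Total count |C(F_5)_aff| = 4.


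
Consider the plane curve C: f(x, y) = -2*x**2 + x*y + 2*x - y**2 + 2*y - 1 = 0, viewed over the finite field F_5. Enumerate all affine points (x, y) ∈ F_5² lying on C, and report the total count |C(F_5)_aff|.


Affine F_5-points: {(0, 1), (1, 4), (2, 0), (2, 4), (4, 0), (4, 1)}; count = 6.

For each of the 25 pairs (x, y) ∈ F_5², evaluate f(x, y) mod 5. Record the zeros.
  x = 0: [0↦4, 1↦0, 2↦4, 3↦1, 4↦1]  zeros at y ∈ {1}
  x = 1: [0↦4, 1↦1, 2↦1, 3↦4, 4↦0]  zeros at y ∈ {4}
  x = 2: [0↦0, 1↦3, 2↦4, 3↦3, 4↦0]  zeros at y ∈ {0, 4}
  x = 3: [0↦2, 1↦1, 2↦3, 3↦3, 4↦1]  zeros at y ∈ ∅
  x = 4: [0↦0, 1↦0, 2↦3, 3↦4, 4↦3]  zeros at y ∈ {0, 1}
Collecting zeros: affine points = {(0, 1), (1, 4), (2, 0), (2, 4), (4, 0), (4, 1)}.
Total count |C(F_5)_aff| = 6.


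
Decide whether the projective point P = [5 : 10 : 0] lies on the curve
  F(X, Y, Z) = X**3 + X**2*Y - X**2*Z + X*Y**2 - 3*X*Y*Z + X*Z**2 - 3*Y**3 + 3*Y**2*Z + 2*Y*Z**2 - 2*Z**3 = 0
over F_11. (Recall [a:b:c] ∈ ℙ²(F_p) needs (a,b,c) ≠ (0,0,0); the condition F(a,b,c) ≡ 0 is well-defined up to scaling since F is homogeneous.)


F(5,10,0) ≡ 9 (mod 11); P is NOT on the curve.

Evaluate F(5, 10, 0) term-by-term (mod 11).
  X**3 ↦ 1·125·1·1 = 125
  X**2*Y ↦ 1·25·10·1 = 250
  -X**2*Z ↦ -1·25·1·0 = 0
  X*Y**2 ↦ 1·5·100·1 = 500
  -3*X*Y*Z ↦ -3·5·10·0 = 0
  X*Z**2 ↦ 1·5·1·0 = 0
  -3*Y**3 ↦ -3·1·1000·1 = -3000
  3*Y**2*Z ↦ 3·1·100·0 = 0
  2*Y*Z**2 ↦ 2·1·10·0 = 0
  -2*Z**3 ↦ -2·1·1·0 = 0
Sum: F(5, 10, 0) = (125) + (250) + (0) + (500) + (0) + (0) + (-3000) + (0) + (0) + (0) = -2125.
Reducing mod 11: -2125 ≡ 9 (mod 11).
Since F(a, b, c) ≡ 9 ≠ 0 (mod 11), P does NOT lie on the curve.


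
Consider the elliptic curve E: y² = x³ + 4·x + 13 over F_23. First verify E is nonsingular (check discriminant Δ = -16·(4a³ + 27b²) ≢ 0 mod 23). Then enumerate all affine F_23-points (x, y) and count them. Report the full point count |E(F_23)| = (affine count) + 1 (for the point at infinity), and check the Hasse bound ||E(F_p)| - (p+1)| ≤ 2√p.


Affine points = {(0, 6), (0, 17), (1, 8), (1, 15), (2, 11), (2, 12), (3, 11), (3, 12), (4, 1), (4, 22), (6, 0), (7, 4), (7, 19), (10, 8), (10, 15), (11, 10), (11, 13), (12, 8), (12, 15), (13, 10), (13, 13), (17, 7), (17, 16), (18, 11), (18, 12), (19, 5), (19, 18), (22, 10), (22, 13)}; affine count = 29; |E(F_23)| = 30.

Discriminant check: Δ ∝ 4a³ + 27b² = 4·4³ + 27·13² = 4·64 + 27·169 ≡ 12 (mod 23). Nonzero ⇒ E is nonsingular.
For each x ∈ F_23, compute rhs = x³ + 4·x + 13 mod 23, then count y ∈ F_23 with y² ≡ rhs.
  x = 0: rhs = 13, matching y values: 6, 17 (2 points).
  x = 1: rhs = 18, matching y values: 8, 15 (2 points).
  x = 2: rhs = 6, matching y values: 11, 12 (2 points).
  x = 3: rhs = 6, matching y values: 11, 12 (2 points).
  x = 4: rhs = 1, matching y values: 1, 22 (2 points).
  x = 5: rhs = 20, matching y values: none (0 points).
  x = 6: rhs = 0, matching y values: 0 (1 points).
  x = 7: rhs = 16, matching y values: 4, 19 (2 points).
  x = 8: rhs = 5, matching y values: none (0 points).
  x = 9: rhs = 19, matching y values: none (0 points).
  x = 10: rhs = 18, matching y values: 8, 15 (2 points).
  x = 11: rhs = 8, matching y values: 10, 13 (2 points).
  x = 12: rhs = 18, matching y values: 8, 15 (2 points).
  x = 13: rhs = 8, matching y values: 10, 13 (2 points).
  x = 14: rhs = 7, matching y values: none (0 points).
  x = 15: rhs = 21, matching y values: none (0 points).
  x = 16: rhs = 10, matching y values: none (0 points).
  x = 17: rhs = 3, matching y values: 7, 16 (2 points).
  x = 18: rhs = 6, matching y values: 11, 12 (2 points).
  x = 19: rhs = 2, matching y values: 5, 18 (2 points).
  x = 20: rhs = 20, matching y values: none (0 points).
  x = 21: rhs = 20, matching y values: none (0 points).
  x = 22: rhs = 8, matching y values: 10, 13 (2 points).
Total affine count: 29.
Full point count |E(F_23)| = 29 + 1 = 30.
Hasse bound: |30 − (23+1)| = |6| = 6 ≤ 2√23 ≈ 9.5917 ✓.


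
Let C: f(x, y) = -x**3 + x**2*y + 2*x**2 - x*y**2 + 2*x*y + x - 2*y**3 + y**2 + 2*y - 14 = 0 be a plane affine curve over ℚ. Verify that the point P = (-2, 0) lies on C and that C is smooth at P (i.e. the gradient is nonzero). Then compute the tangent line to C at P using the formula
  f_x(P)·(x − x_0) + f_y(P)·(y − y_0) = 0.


Tangent line at P: -19*x + 2*y - 38 = 0.

Step 1: f(-2, 0) = 0, so P lies on C.
Step 2: partial derivatives
  f_x(x, y) = -3*x**2 + 2*x*y + 4*x - y**2 + 2*y + 1, f_y(x, y) = x**2 - 2*x*y + 2*x - 6*y**2 + 2*y + 2.
  f_x(P) = -19, f_y(P) = 2 (gradient nonzero, so P is smooth).
Step 3: tangent line at P: -19·(x − -2) + 2·(y − 0) = 0.
Expanding: -19*x + 2*y - 38 = 0.


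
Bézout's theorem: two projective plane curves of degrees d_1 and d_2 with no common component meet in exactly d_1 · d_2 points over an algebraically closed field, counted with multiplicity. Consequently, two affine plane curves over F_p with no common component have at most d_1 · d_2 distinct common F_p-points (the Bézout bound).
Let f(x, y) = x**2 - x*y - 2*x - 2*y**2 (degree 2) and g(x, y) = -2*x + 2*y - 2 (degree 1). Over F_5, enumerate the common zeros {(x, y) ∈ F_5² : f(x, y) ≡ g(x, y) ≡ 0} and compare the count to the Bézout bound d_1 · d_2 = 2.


Common zeros: ∅; count = 0; Bézout bound = 2.

deg(f) = 2, deg(g) = 1, so Bézout bound = 2.
Scan x ∈ F_5. For each x, list the y ∈ F_5 with f(x, y) ≡ 0 and those with g(x, y) ≡ 0 (mod 5); the common zeros in that column are the intersection.
  x = 0: f ≡ 0 at y ∈ {0}; g ≡ 0 at y ∈ {1}; common: ∅.
  x = 1: f ≡ 0 at y ∈ ∅; g ≡ 0 at y ∈ {2}; common: ∅.
  x = 2: f ≡ 0 at y ∈ {0, 4}; g ≡ 0 at y ∈ {3}; common: ∅.
  x = 3: f ≡ 0 at y ∈ ∅; g ≡ 0 at y ∈ {4}; common: ∅.
  x = 4: f ≡ 0 at y ∈ {4}; g ≡ 0 at y ∈ {0}; common: ∅.
Collecting: common zeros = ∅, so the count is 0.
Comparison with the Bézout bound: 0 ≤ 2 = deg(f)·deg(g), as expected for curves with no common component (the affine F_5-count falls short of the bound because intersections may lie at infinity, over extension fields, or carry multiplicity).


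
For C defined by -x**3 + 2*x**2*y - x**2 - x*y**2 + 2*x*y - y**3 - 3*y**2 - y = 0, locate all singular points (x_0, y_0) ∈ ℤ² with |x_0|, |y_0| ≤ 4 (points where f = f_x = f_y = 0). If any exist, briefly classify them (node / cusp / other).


Singular points: {(-1, -1)}; classification: cusp.

Compute partial derivatives:
  f_x = -3*x**2 + 4*x*y - 2*x - y**2 + 2*y.
  f_y = 2*x**2 - 2*x*y + 2*x - 3*y**2 - 6*y - 1.
Scan x_0 ∈ {−4, ..., 4}. For each x_0, f_y(x_0, y) is a polynomial in y; find its integer roots y ∈ {−4, ..., 4}, then test f_x and f at those candidates.
  x = -4: f_y(-4, y) = -3*y**2 + 2*y + 23; no integer root y with |y| ≤ 4.
  x = -3: f_y(-3, y) = 11 - 3*y**2; no integer root y with |y| ≤ 4.
  x = -2: f_y(-2, y) = -3*y**2 - 2*y + 3; no integer root y with |y| ≤ 4.
  x = -1: f_y(-1, y) = -3*y**2 - 4*y - 1; vanishes at y ∈ {-1}. (-1, -1): f_x = 0, f = 0 — SINGULAR.
  x = 0: f_y(0, y) = -3*y**2 - 6*y - 1; no integer root y with |y| ≤ 4.
  x = 1: f_y(1, y) = -3*y**2 - 8*y + 3; vanishes at y ∈ {-3}. (1, -3): f_x = -32 ≠ 0.
  x = 2: f_y(2, y) = -3*y**2 - 10*y + 11; no integer root y with |y| ≤ 4.
  x = 3: f_y(3, y) = -3*y**2 - 12*y + 23; no integer root y with |y| ≤ 4.
  x = 4: f_y(4, y) = -3*y**2 - 14*y + 39; no integer root y with |y| ≤ 4.
Only singular point on the grid: (-1, -1).
Classify: substitute x = -1 + u, y = -1 + v and expand: f = -u**3 + 2*u**2*v - u*v**2 - v**3 + v**2.
No constant or linear terms (consistent with a singular point). Quadratic part: v**2. Cubic part: -u**3 + 2*u**2*v - u*v**2 - v**3.
The quadratic part v**2 is a perfect square, so there is a single (double) tangent line v = 0, i.e. y = -1. Restricting the cubic part to that line (v = 0) leaves -u**3 ≠ 0, so f is not divisible by v and the branch is v² ≈ u**3 to lowest order — this is a cusp.
Classification: cusp.


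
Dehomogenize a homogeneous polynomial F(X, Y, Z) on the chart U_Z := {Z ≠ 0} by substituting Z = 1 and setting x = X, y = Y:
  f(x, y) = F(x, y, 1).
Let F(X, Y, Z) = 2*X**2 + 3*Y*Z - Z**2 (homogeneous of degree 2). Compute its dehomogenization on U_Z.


f(x, y) = 2*x**2 + 3*y - 1

On U_Z we set Z = 1. Each monomial c·X^i·Y^j·Z^k in F becomes c·x^i·y^j·1^k = c·x^i·y^j.
Substituting Z = 1: F(X, Y, 1) = 2*x**2 + 3*y - 1.
Note: deg(f) ≤ deg(F) = 2; strict inequality happens when F is divisible by Z (lost terms).


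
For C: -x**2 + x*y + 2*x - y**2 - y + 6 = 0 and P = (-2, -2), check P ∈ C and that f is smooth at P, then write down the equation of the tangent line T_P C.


Tangent line at P: 4*x + y + 10 = 0.

Step 1: f(-2, -2) = 0, so P lies on C.
Step 2: partial derivatives
  f_x(x, y) = -2*x + y + 2, f_y(x, y) = x - 2*y - 1.
  f_x(P) = 4, f_y(P) = 1 (gradient nonzero, so P is smooth).
Step 3: tangent line at P: 4·(x − -2) + 1·(y − -2) = 0.
Expanding: 4*x + y + 10 = 0.


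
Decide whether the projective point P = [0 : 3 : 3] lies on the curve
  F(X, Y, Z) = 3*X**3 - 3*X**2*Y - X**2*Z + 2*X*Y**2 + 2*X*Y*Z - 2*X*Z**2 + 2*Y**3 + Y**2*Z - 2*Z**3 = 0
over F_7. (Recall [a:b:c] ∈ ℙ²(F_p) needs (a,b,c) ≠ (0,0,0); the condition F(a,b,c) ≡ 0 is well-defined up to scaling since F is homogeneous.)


F(0,3,3) ≡ 6 (mod 7); P is NOT on the curve.

Evaluate F(0, 3, 3) term-by-term (mod 7).
  3*X**3 ↦ 3·0·1·1 = 0
  -3*X**2*Y ↦ -3·0·3·1 = 0
  -X**2*Z ↦ -1·0·1·3 = 0
  2*X*Y**2 ↦ 2·0·9·1 = 0
  2*X*Y*Z ↦ 2·0·3·3 = 0
  -2*X*Z**2 ↦ -2·0·1·9 = 0
  2*Y**3 ↦ 2·1·27·1 = 54
  Y**2*Z ↦ 1·1·9·3 = 27
  -2*Z**3 ↦ -2·1·1·27 = -54
Sum: F(0, 3, 3) = (0) + (0) + (0) + (0) + (0) + (0) + (54) + (27) + (-54) = 27.
Reducing mod 7: 27 ≡ 6 (mod 7).
Since F(a, b, c) ≡ 6 ≠ 0 (mod 7), P does NOT lie on the curve.


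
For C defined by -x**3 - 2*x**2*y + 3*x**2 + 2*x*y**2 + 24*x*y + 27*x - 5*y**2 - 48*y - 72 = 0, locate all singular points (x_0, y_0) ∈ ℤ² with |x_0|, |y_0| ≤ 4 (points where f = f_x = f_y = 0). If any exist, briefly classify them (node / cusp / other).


Singular points: {(3, -3)}; classification: cusp.

Compute partial derivatives:
  f_x = -3*x**2 - 4*x*y + 6*x + 2*y**2 + 24*y + 27.
  f_y = -2*x**2 + 4*x*y + 24*x - 10*y - 48.
Scan x_0 ∈ {−4, ..., 4}. For each x_0, f_y(x_0, y) is a polynomial in y; find its integer roots y ∈ {−4, ..., 4}, then test f_x and f at those candidates.
  x = -4: f_y(-4, y) = -26*y - 176; no integer root y with |y| ≤ 4.
  x = -3: f_y(-3, y) = -22*y - 138; no integer root y with |y| ≤ 4.
  x = -2: f_y(-2, y) = -18*y - 104; no integer root y with |y| ≤ 4.
  x = -1: f_y(-1, y) = -14*y - 74; no integer root y with |y| ≤ 4.
  x = 0: f_y(0, y) = -10*y - 48; no integer root y with |y| ≤ 4.
  x = 1: f_y(1, y) = -6*y - 26; no integer root y with |y| ≤ 4.
  x = 2: f_y(2, y) = -2*y - 8; vanishes at y ∈ {-4}. (2, -4): f_x = -5 ≠ 0.
  x = 3: f_y(3, y) = 2*y + 6; vanishes at y ∈ {-3}. (3, -3): f_x = 0, f = 0 — SINGULAR.
  x = 4: f_y(4, y) = 6*y + 16; no integer root y with |y| ≤ 4.
Only singular point on the grid: (3, -3).
Classify: substitute x = 3 + u, y = -3 + v and expand: f = -u**3 - 2*u**2*v + 2*u*v**2 + v**2.
No constant or linear terms (consistent with a singular point). Quadratic part: v**2. Cubic part: -u**3 - 2*u**2*v + 2*u*v**2.
The quadratic part v**2 is a perfect square, so there is a single (double) tangent line v = 0, i.e. y = -3. Restricting the cubic part to that line (v = 0) leaves -u**3 ≠ 0, so f is not divisible by v and the branch is v² ≈ u**3 to lowest order — this is a cusp.
Classification: cusp.


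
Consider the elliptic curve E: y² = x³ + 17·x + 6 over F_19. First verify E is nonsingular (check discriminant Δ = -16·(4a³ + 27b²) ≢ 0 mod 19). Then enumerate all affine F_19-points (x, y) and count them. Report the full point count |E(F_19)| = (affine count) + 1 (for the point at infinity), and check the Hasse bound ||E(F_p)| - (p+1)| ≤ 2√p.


Affine points = {(0, 5), (0, 14), (1, 9), (1, 10), (4, 9), (4, 10), (5, 8), (5, 11), (6, 1), (6, 18), (10, 6), (10, 13), (11, 2), (11, 17), (12, 0), (13, 7), (13, 12), (14, 9), (14, 10), (15, 8), (15, 11), (16, 2), (16, 17), (18, 8), (18, 11)}; affine count = 25; |E(F_19)| = 26.

Discriminant check: Δ ∝ 4a³ + 27b² = 4·17³ + 27·6² = 4·4913 + 27·36 ≡ 9 (mod 19). Nonzero ⇒ E is nonsingular.
For each x ∈ F_19, compute rhs = x³ + 17·x + 6 mod 19, then count y ∈ F_19 with y² ≡ rhs.
  x = 0: rhs = 6, matching y values: 5, 14 (2 points).
  x = 1: rhs = 5, matching y values: 9, 10 (2 points).
  x = 2: rhs = 10, matching y values: none (0 points).
  x = 3: rhs = 8, matching y values: none (0 points).
  x = 4: rhs = 5, matching y values: 9, 10 (2 points).
  x = 5: rhs = 7, matching y values: 8, 11 (2 points).
  x = 6: rhs = 1, matching y values: 1, 18 (2 points).
  x = 7: rhs = 12, matching y values: none (0 points).
  x = 8: rhs = 8, matching y values: none (0 points).
  x = 9: rhs = 14, matching y values: none (0 points).
  x = 10: rhs = 17, matching y values: 6, 13 (2 points).
  x = 11: rhs = 4, matching y values: 2, 17 (2 points).
  x = 12: rhs = 0, matching y values: 0 (1 points).
  x = 13: rhs = 11, matching y values: 7, 12 (2 points).
  x = 14: rhs = 5, matching y values: 9, 10 (2 points).
  x = 15: rhs = 7, matching y values: 8, 11 (2 points).
  x = 16: rhs = 4, matching y values: 2, 17 (2 points).
  x = 17: rhs = 2, matching y values: none (0 points).
  x = 18: rhs = 7, matching y values: 8, 11 (2 points).
Total affine count: 25.
Full point count |E(F_19)| = 25 + 1 = 26.
Hasse bound: |26 − (19+1)| = |6| = 6 ≤ 2√19 ≈ 8.7178 ✓.


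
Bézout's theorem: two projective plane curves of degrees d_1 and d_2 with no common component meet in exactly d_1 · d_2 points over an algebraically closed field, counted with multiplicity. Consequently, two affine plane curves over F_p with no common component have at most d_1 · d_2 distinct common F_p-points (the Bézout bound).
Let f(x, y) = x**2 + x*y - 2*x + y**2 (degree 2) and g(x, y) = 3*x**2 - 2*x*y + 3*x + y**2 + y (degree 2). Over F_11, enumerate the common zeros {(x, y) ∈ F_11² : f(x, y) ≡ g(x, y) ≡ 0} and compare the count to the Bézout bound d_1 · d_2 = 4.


Common zeros: {(0, 0)}; count = 1; Bézout bound = 4.

deg(f) = 2, deg(g) = 2, so Bézout bound = 4.
Scan x ∈ F_11. For each x, list the y ∈ F_11 with f(x, y) ≡ 0 and those with g(x, y) ≡ 0 (mod 11); the common zeros in that column are the intersection.
  x = 0: f ≡ 0 at y ∈ {0}; g ≡ 0 at y ∈ {0, 10}; common: {0}.
  x = 1: f ≡ 0 at y ∈ {3, 7}; g ≡ 0 at y ∈ ∅; common: ∅.
  x = 2: f ≡ 0 at y ∈ {0, 9}; g ≡ 0 at y ∈ {4, 10}; common: ∅.
  x = 3: f ≡ 0 at y ∈ ∅; g ≡ 0 at y ∈ ∅; common: ∅.
  x = 4: f ≡ 0 at y ∈ ∅; g ≡ 0 at y ∈ ∅; common: ∅.
  x = 5: f ≡ 0 at y ∈ {7, 10}; g ≡ 0 at y ∈ ∅; common: ∅.
  x = 6: f ≡ 0 at y ∈ ∅; g ≡ 0 at y ∈ ∅; common: ∅.
  x = 7: f ≡ 0 at y ∈ ∅; g ≡ 0 at y ∈ {4, 9}; common: ∅.
  x = 8: f ≡ 0 at y ∈ {6, 8}; g ≡ 0 at y ∈ ∅; common: ∅.
  x = 9: f ≡ 0 at y ∈ {3, 10}; g ≡ 0 at y ∈ {8, 9}; common: ∅.
  x = 10: f ≡ 0 at y ∈ {6}; g ≡ 0 at y ∈ {0, 8}; common: ∅.
Collecting: common zeros = {(0, 0)}, so the count is 1.
Comparison with the Bézout bound: 1 ≤ 4 = deg(f)·deg(g), as expected for curves with no common component (the affine F_11-count falls short of the bound because intersections may lie at infinity, over extension fields, or carry multiplicity).


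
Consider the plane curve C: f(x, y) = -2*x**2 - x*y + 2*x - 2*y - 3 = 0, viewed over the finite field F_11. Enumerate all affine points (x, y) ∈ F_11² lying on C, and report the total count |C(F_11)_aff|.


Affine F_11-points: {(0, 4), (1, 10), (2, 1), (3, 8), (4, 1), (5, 8), (6, 10), (7, 5), (8, 5), (10, 4)}; count = 10.

For each of the 121 pairs (x, y) ∈ F_11², evaluate f(x, y) mod 11. Record the zeros.
  x = 0: [0↦8, 1↦6, 2↦4, 3↦2, 4↦0, 5↦9, 6↦7, 7↦5, 8↦3, 9↦1, 10↦10]  zeros at y ∈ {4}
  x = 1: [0↦8, 1↦5, 2↦2, 3↦10, 4↦7, 5↦4, 6↦1, 7↦9, 8↦6, 9↦3, 10↦0]  zeros at y ∈ {10}
  x = 2: [0↦4, 1↦0, 2↦7, 3↦3, 4↦10, 5↦6, 6↦2, 7↦9, 8↦5, 9↦1, 10↦8]  zeros at y ∈ {1}
  x = 3: [0↦7, 1↦2, 2↦8, 3↦3, 4↦9, 5↦4, 6↦10, 7↦5, 8↦0, 9↦6, 10↦1]  zeros at y ∈ {8}
  x = 4: [0↦6, 1↦0, 2↦5, 3↦10, 4↦4, 5↦9, 6↦3, 7↦8, 8↦2, 9↦7, 10↦1]  zeros at y ∈ {1}
  x = 5: [0↦1, 1↦5, 2↦9, 3↦2, 4↦6, 5↦10, 6↦3, 7↦7, 8↦0, 9↦4, 10↦8]  zeros at y ∈ {8}
  x = 6: [0↦3, 1↦6, 2↦9, 3↦1, 4↦4, 5↦7, 6↦10, 7↦2, 8↦5, 9↦8, 10↦0]  zeros at y ∈ {10}
  x = 7: [0↦1, 1↦3, 2↦5, 3↦7, 4↦9, 5↦0, 6↦2, 7↦4, 8↦6, 9↦8, 10↦10]  zeros at y ∈ {5}
  x = 8: [0↦6, 1↦7, 2↦8, 3↦9, 4↦10, 5↦0, 6↦1, 7↦2, 8↦3, 9↦4, 10↦5]  zeros at y ∈ {5}
  x = 9: [0↦7, 1↦7, 2↦7, 3↦7, 4↦7, 5↦7, 6↦7, 7↦7, 8↦7, 9↦7, 10↦7]  zeros at y ∈ ∅
  x = 10: [0↦4, 1↦3, 2↦2, 3↦1, 4↦0, 5↦10, 6↦9, 7↦8, 8↦7, 9↦6, 10↦5]  zeros at y ∈ {4}
Collecting zeros: affine points = {(0, 4), (1, 10), (2, 1), (3, 8), (4, 1), (5, 8), (6, 10), (7, 5), (8, 5), (10, 4)}.
Total count |C(F_11)_aff| = 10.


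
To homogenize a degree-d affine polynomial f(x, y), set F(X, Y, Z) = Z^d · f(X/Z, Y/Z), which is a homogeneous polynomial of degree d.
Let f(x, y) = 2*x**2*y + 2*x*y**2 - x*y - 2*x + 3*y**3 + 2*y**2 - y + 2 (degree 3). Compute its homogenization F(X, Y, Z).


F(X, Y, Z) = 2*X**2*Y + 2*X*Y**2 - X*Y*Z - 2*X*Z**2 + 3*Y**3 + 2*Y**2*Z - Y*Z**2 + 2*Z**3

deg(f) = 3.
Substitute x = X/Z, y = Y/Z into f, then multiply by Z^3.
  monomial 2·x^2·y^1 ↦ 2·X^2·Y^1·Z^0.
  monomial 2·x^1·y^2 ↦ 2·X^1·Y^2·Z^0.
  monomial -1·x^1·y^1 ↦ -1·X^1·Y^1·Z^1.
  monomial -2·x^1·y^0 ↦ -2·X^1·Y^0·Z^2.
  monomial 3·x^0·y^3 ↦ 3·X^0·Y^3·Z^0.
  monomial 2·x^0·y^2 ↦ 2·X^0·Y^2·Z^1.
  monomial -1·x^0·y^1 ↦ -1·X^0·Y^1·Z^2.
  monomial 2·x^0·y^0 ↦ 2·X^0·Y^0·Z^3.
Collecting: F(X, Y, Z) = 2*X**2*Y + 2*X*Y**2 - X*Y*Z - 2*X*Z**2 + 3*Y**3 + 2*Y**2*Z - Y*Z**2 + 2*Z**3.


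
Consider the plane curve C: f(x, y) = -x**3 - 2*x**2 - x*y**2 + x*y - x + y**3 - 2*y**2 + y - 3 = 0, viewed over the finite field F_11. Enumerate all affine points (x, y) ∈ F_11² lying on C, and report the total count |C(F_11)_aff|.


Affine F_11-points: {(0, 4), (0, 5), (3, 2), (5, 9), (6, 0), (6, 1), (6, 7), (7, 0), (7, 1), (7, 8), (8, 10), (9, 6)}; count = 12.

For each of the 121 pairs (x, y) ∈ F_11², evaluate f(x, y) mod 11. Record the zeros.
  x = 0: [0↦8, 1↦8, 2↦10, 3↦9, 4↦0, 5↦0, 6↦4, 7↦7, 8↦4, 9↦1, 10↦4]  zeros at y ∈ {4, 5}
  x = 1: [0↦4, 1↦4, 2↦4, 3↦10, 4↦6, 5↦9, 6↦3, 7↦5, 8↦10, 9↦2, 10↦9]  zeros at y ∈ ∅
  x = 2: [0↦1, 1↦1, 2↦10, 3↦1, 4↦2, 5↦8, 6↦3, 7↦4, 8↦6, 9↦4, 10↦4]  zeros at y ∈ ∅
  x = 3: [0↦4, 1↦4, 2↦0, 3↦9, 4↦4, 5↦2, 6↦9, 7↦9, 8↦8, 9↦1, 10↦5]  zeros at y ∈ {2}
  x = 4: [0↦7, 1↦7, 2↦1, 3↦6, 4↦6, 5↦7, 6↦4, 7↦3, 8↦10, 9↦9, 10↦6]  zeros at y ∈ ∅
  x = 5: [0↦4, 1↦4, 2↦7, 3↦8, 4↦2, 5↦6, 6↦4, 7↦2, 8↦6, 9↦0, 10↦1]  zeros at y ∈ {9}
  x = 6: [0↦0, 1↦0, 2↦1, 3↦9, 4↦8, 5↦4, 6↦3, 7↦0, 8↦1, 9↦1, 10↦6]  zeros at y ∈ {0, 1, 7}
  x = 7: [0↦0, 1↦0, 2↦10, 3↦3, 4↦7, 5↦6, 6↦6, 7↦2, 8↦0, 9↦6, 10↦4]  zeros at y ∈ {0, 1, 8}
  x = 8: [0↦9, 1↦9, 2↦6, 3↦6, 4↦4, 5↦6, 6↦7, 7↦2, 8↦8, 9↦9, 10↦0]  zeros at y ∈ {10}
  x = 9: [0↦10, 1↦10, 2↦5, 3↦1, 4↦4, 5↦9, 6↦0, 7↦5, 8↦8, 9↦4, 10↦10]  zeros at y ∈ {6}
  x = 10: [0↦8, 1↦8, 2↦1, 3↦4, 4↦1, 5↦9, 6↦1, 7↦5, 8↦5, 9↦7, 10↦6]  zeros at y ∈ ∅
Collecting zeros: affine points = {(0, 4), (0, 5), (3, 2), (5, 9), (6, 0), (6, 1), (6, 7), (7, 0), (7, 1), (7, 8), (8, 10), (9, 6)}.
Total count |C(F_11)_aff| = 12.


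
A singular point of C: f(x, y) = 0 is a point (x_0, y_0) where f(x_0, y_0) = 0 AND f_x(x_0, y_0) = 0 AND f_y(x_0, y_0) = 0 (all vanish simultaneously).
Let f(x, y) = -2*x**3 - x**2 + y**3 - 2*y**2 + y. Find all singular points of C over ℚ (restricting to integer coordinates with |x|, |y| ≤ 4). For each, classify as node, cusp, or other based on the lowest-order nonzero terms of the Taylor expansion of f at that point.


Singular points: {(0, 1)}; classification: node.

Compute partial derivatives:
  f_x = -6*x**2 - 2*x.
  f_y = 3*y**2 - 4*y + 1.
Scan x_0 ∈ {−4, ..., 4}. For each x_0, f_y(x_0, y) is a polynomial in y; find its integer roots y ∈ {−4, ..., 4}, then test f_x and f at those candidates.
  x = -4: f_y(-4, y) = 3*y**2 - 4*y + 1; vanishes at y ∈ {1}. (-4, 1): f_x = -88 ≠ 0.
  x = -3: f_y(-3, y) = 3*y**2 - 4*y + 1; vanishes at y ∈ {1}. (-3, 1): f_x = -48 ≠ 0.
  x = -2: f_y(-2, y) = 3*y**2 - 4*y + 1; vanishes at y ∈ {1}. (-2, 1): f_x = -20 ≠ 0.
  x = -1: f_y(-1, y) = 3*y**2 - 4*y + 1; vanishes at y ∈ {1}. (-1, 1): f_x = -4 ≠ 0.
  x = 0: f_y(0, y) = 3*y**2 - 4*y + 1; vanishes at y ∈ {1}. (0, 1): f_x = 0, f = 0 — SINGULAR.
  x = 1: f_y(1, y) = 3*y**2 - 4*y + 1; vanishes at y ∈ {1}. (1, 1): f_x = -8 ≠ 0.
  x = 2: f_y(2, y) = 3*y**2 - 4*y + 1; vanishes at y ∈ {1}. (2, 1): f_x = -28 ≠ 0.
  x = 3: f_y(3, y) = 3*y**2 - 4*y + 1; vanishes at y ∈ {1}. (3, 1): f_x = -60 ≠ 0.
  x = 4: f_y(4, y) = 3*y**2 - 4*y + 1; vanishes at y ∈ {1}. (4, 1): f_x = -104 ≠ 0.
Only singular point on the grid: (0, 1).
Classify: substitute x = 0 + u, y = 1 + v and expand: f = -2*u**3 - u**2 + v**3 + v**2.
No constant or linear terms (consistent with a singular point). Quadratic part: -u**2 + v**2. Cubic part: -2*u**3 + v**3.
The quadratic part v**2 - u**2 = (v − u)(v + u) splits into two distinct linear factors, so there are two distinct tangent lines y − 1 = ±(x − 0) — this is a node (ordinary double point).
Classification: node.
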